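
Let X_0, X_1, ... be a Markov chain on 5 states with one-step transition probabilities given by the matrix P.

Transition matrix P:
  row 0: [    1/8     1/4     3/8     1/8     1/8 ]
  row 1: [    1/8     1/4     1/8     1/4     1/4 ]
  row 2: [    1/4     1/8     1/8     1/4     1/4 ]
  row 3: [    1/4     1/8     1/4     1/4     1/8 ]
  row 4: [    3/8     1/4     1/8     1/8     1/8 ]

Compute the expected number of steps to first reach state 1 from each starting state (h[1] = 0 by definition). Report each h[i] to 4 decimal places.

h = [5.0941, 0.0000, 5.6543, 5.7418, 4.9540]

First-step conditioning: h[1] = 0; for i ≠ 1, h[i] = 1 + Σ_k P[i][k]·h[k].
  h[0] = 1 + 1/8·h[0] + 3/8·h[2] + 1/8·h[3] + 1/8·h[4]
  h[2] = 1 + 1/4·h[0] + 1/8·h[2] + 1/4·h[3] + 1/4·h[4]
  h[3] = 1 + 1/4·h[0] + 1/4·h[2] + 1/4·h[3] + 1/8·h[4]
  h[4] = 1 + 3/8·h[0] + 1/8·h[2] + 1/8·h[3] + 1/8·h[4]
Solving the 4×4 linear system over states ≠ 1 gives exactly h = [2328/457, 0, 2584/457, 2624/457, 2264/457] (h[1] = 0 is the target).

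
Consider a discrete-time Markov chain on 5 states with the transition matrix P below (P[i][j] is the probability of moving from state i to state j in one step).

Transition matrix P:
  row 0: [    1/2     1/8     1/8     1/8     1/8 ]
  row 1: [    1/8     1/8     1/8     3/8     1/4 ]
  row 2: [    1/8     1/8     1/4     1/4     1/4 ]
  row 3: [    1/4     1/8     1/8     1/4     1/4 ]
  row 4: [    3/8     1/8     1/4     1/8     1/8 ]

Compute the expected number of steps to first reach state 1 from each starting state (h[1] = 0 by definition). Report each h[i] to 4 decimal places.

h = [8.0000, 0.0000, 8.0000, 8.0000, 8.0000]

First-step conditioning: h[1] = 0; for i ≠ 1, h[i] = 1 + Σ_k P[i][k]·h[k].
  h[0] = 1 + 1/2·h[0] + 1/8·h[2] + 1/8·h[3] + 1/8·h[4]
  h[2] = 1 + 1/8·h[0] + 1/4·h[2] + 1/4·h[3] + 1/4·h[4]
  h[3] = 1 + 1/4·h[0] + 1/8·h[2] + 1/4·h[3] + 1/4·h[4]
  h[4] = 1 + 3/8·h[0] + 1/4·h[2] + 1/8·h[3] + 1/8·h[4]
Solving the 4×4 linear system over states ≠ 1 gives exactly h = [8, 0, 8, 8, 8] (h[1] = 0 is the target).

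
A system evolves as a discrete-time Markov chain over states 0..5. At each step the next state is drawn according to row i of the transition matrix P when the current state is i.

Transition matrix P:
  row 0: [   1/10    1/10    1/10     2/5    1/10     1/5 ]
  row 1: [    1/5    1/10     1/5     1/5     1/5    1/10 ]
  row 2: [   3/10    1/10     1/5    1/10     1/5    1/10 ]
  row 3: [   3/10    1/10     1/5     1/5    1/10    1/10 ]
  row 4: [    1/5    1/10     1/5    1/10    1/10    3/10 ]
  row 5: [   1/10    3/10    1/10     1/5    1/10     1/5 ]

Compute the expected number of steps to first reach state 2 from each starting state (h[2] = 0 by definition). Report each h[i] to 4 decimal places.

h = [6.6589, 6.0547, 0.0000, 6.1048, 6.1582, 6.6489]

First-step conditioning: h[2] = 0; for i ≠ 2, h[i] = 1 + Σ_k P[i][k]·h[k].
  h[0] = 1 + 1/10·h[0] + 1/10·h[1] + 2/5·h[3] + 1/10·h[4] + 1/5·h[5]
  h[1] = 1 + 1/5·h[0] + 1/10·h[1] + 1/5·h[3] + 1/5·h[4] + 1/10·h[5]
  h[3] = 1 + 3/10·h[0] + 1/10·h[1] + 1/5·h[3] + 1/10·h[4] + 1/10·h[5]
  h[4] = 1 + 1/5·h[0] + 1/10·h[1] + 1/10·h[3] + 1/10·h[4] + 3/10·h[5]
  h[5] = 1 + 1/10·h[0] + 3/10·h[1] + 1/5·h[3] + 1/10·h[4] + 1/5·h[5]
Solving the 5×5 linear system over states ≠ 2 gives exactly h = [1425/214, 4535/749, 0, 9145/1498, 9225/1498, 4980/749] (h[2] = 0 is the target).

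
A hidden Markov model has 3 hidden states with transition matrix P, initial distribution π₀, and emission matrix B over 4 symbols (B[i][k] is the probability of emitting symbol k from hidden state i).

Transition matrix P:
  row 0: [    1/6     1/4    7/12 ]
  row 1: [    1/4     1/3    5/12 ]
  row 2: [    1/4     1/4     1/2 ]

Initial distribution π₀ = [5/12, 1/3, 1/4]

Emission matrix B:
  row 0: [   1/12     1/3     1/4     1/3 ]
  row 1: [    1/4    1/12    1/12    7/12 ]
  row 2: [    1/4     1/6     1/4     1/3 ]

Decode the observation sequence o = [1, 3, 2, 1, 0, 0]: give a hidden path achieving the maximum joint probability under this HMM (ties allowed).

t=0: δ = [1.389e-01, 2.778e-02, 4.167e-02]  (obs o_0=1)
t=1: δ = [7.716e-03, 2.025e-02, 2.701e-02]  ψ = [0, 0, 0]  (obs o_1=3)
t=2: δ = [1.688e-03, 5.626e-04, 3.376e-03]  ψ = [2, 1, 2]  (obs o_2=2)
t=3: δ = [2.813e-04, 7.033e-05, 2.813e-04]  ψ = [2, 2, 2]  (obs o_3=1)
t=4: δ = [5.861e-06, 1.758e-05, 4.103e-05]  ψ = [2, 0, 0]  (obs o_4=0)
t=5: δ = [8.547e-07, 2.564e-06, 5.128e-06]  ψ = [2, 2, 2]  (obs o_5=0)
backtrack: best end state = 2; path = [0, 2, 2, 0, 2, 2]

path = [0, 2, 2, 0, 2, 2]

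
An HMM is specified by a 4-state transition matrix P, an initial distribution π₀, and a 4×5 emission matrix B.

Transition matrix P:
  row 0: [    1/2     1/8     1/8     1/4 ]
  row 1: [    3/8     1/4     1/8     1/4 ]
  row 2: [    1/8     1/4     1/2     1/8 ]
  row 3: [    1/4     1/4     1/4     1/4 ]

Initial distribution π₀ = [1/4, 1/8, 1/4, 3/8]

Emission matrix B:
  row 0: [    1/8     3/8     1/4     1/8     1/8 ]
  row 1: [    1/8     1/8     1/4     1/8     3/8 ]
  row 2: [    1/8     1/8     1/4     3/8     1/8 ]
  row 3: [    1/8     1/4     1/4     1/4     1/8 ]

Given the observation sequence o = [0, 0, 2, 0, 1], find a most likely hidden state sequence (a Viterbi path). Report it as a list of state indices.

t=0: δ = [3.125e-02, 1.562e-02, 3.125e-02, 4.688e-02]  (obs o_0=0)
t=1: δ = [1.953e-03, 1.465e-03, 1.953e-03, 1.465e-03]  ψ = [0, 3, 2, 3]  (obs o_1=0)
t=2: δ = [2.441e-04, 1.221e-04, 2.441e-04, 1.221e-04]  ψ = [0, 2, 2, 0]  (obs o_2=2)
t=3: δ = [1.526e-05, 7.629e-06, 1.526e-05, 7.629e-06]  ψ = [0, 2, 2, 0]  (obs o_3=0)
t=4: δ = [2.861e-06, 4.768e-07, 9.537e-07, 9.537e-07]  ψ = [0, 2, 2, 0]  (obs o_4=1)
backtrack: best end state = 0; path = [0, 0, 0, 0, 0]

path = [0, 0, 0, 0, 0]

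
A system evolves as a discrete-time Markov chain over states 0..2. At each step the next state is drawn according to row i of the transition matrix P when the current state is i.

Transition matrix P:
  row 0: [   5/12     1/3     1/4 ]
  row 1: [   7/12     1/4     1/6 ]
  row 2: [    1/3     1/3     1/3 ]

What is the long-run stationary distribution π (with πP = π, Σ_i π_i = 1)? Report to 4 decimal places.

Balance equations π_j = Σ_i π_i·P[i][j]:
  π_0 = 5/12·π_0 + 7/12·π_1 + 1/3·π_2
  π_1 = 1/3·π_0 + 1/4·π_1 + 1/3·π_2
  normalize: π_0 + π_1 + π_2 = 1
Solving the linear system gives exactly π = [64/143, 4/13, 35/143].

π = [0.4476, 0.3077, 0.2448]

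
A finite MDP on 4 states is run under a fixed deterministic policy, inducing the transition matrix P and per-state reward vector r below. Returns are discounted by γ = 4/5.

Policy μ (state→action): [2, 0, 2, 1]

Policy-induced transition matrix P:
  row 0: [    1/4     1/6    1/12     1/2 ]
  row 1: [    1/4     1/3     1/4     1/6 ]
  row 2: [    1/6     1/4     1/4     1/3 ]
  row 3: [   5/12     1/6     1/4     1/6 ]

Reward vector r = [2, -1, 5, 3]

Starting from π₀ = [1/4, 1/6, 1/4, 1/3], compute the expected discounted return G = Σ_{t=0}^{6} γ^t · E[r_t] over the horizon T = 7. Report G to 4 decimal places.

G = 9.2260

t=0: π = [0.2500, 0.1667, 0.2500, 0.3333], E[r] = 2.5833, γ^t·E[r] = 2.583333, running G = 2.583333
t=1: π = [0.2847, 0.2153, 0.2083, 0.2917], E[r] = 2.2708, γ^t·E[r] = 1.816667, running G = 4.400000
t=2: π = [0.2813, 0.2199, 0.2025, 0.2963], E[r] = 2.2442, γ^t·E[r] = 1.436296, running G = 5.836296
t=3: π = [0.2825, 0.2202, 0.2031, 0.2942], E[r] = 2.2430, γ^t·E[r] = 1.148395, running G = 6.984691
t=4: π = [0.2821, 0.2203, 0.2029, 0.2947], E[r] = 2.2426, γ^t·E[r] = 0.918551, running G = 7.903243
t=5: π = [0.2822, 0.2203, 0.2030, 0.2945], E[r] = 2.2426, γ^t·E[r] = 0.734853, running G = 8.638096
t=6: π = [0.2822, 0.2203, 0.2030, 0.2946], E[r] = 2.2426, γ^t·E[r] = 0.587877, running G = 9.225972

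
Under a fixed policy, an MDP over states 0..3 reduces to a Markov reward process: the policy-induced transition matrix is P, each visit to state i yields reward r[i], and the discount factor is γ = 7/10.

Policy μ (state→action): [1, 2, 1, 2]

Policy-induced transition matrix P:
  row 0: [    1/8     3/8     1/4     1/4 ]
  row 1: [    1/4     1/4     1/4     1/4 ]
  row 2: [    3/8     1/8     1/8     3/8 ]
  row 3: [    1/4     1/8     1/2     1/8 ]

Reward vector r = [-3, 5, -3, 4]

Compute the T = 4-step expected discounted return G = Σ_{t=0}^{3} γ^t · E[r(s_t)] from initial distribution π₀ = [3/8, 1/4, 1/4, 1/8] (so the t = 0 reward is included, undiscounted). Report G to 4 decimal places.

G = 0.8715

t=0: π = [0.3750, 0.2500, 0.2500, 0.1250], E[r] = -0.1250, γ^t·E[r] = -0.125000, running G = -0.125000
t=1: π = [0.2344, 0.2500, 0.2500, 0.2656], E[r] = 0.8594, γ^t·E[r] = 0.601563, running G = 0.476563
t=2: π = [0.2520, 0.2148, 0.2852, 0.2480], E[r] = 0.4551, γ^t·E[r] = 0.222988, running G = 0.699551
t=3: π = [0.2542, 0.2148, 0.2764, 0.2546], E[r] = 0.5012, γ^t·E[r] = 0.171919, running G = 0.871469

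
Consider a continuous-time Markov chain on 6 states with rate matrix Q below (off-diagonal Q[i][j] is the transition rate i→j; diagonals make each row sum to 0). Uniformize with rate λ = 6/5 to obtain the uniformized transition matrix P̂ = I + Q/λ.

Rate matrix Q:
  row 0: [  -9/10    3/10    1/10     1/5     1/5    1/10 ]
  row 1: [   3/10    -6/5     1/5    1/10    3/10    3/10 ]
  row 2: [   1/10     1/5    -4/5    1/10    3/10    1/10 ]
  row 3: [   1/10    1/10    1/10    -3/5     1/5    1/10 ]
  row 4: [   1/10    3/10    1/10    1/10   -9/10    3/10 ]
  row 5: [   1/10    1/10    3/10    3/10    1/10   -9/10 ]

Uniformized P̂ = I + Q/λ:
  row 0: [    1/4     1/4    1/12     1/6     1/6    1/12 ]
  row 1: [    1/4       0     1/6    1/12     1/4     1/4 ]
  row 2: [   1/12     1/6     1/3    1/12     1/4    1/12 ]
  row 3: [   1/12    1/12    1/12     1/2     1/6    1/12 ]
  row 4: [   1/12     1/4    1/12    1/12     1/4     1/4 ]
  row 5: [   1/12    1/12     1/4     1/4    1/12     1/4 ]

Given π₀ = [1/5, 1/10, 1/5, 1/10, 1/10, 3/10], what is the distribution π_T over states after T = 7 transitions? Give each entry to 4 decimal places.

t=0: π = [0.2000, 0.1000, 0.2000, 0.1000, 0.1000, 0.3000]
t=1: π = [0.1333, 0.1417, 0.1917, 0.1917, 0.1750, 0.1667]
t=2: π = [0.1292, 0.1389, 0.1708, 0.2021, 0.1951, 0.1639]
t=3: π = [0.1280, 0.1400, 0.1649, 0.2056, 0.1951, 0.1663]
t=4: π = [0.1280, 0.1393, 0.1640, 0.2074, 0.1945, 0.1669]
t=5: π = [0.1279, 0.1391, 0.1637, 0.2082, 0.1942, 0.1668]
t=6: π = [0.1278, 0.1391, 0.1637, 0.2085, 0.1942, 0.1667]
t=7: π = [0.1278, 0.1391, 0.1636, 0.2087, 0.1942, 0.1667]

π = [0.1278, 0.1391, 0.1636, 0.2087, 0.1942, 0.1667]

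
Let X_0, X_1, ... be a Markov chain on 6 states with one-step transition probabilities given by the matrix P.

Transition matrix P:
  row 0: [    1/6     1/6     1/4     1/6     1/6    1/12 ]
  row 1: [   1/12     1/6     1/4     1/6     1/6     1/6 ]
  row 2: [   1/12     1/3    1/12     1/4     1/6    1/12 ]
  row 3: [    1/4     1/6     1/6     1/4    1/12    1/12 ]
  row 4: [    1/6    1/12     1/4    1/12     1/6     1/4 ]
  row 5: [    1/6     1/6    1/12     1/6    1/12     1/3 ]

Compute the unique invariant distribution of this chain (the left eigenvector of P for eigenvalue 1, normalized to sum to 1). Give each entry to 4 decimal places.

π = [0.1519, 0.1848, 0.1779, 0.1855, 0.1377, 0.1622]

Balance equations π_j = Σ_i π_i·P[i][j]:
  π_0 = 1/6·π_0 + 1/12·π_1 + 1/12·π_2 + 1/4·π_3 + 1/6·π_4 + 1/6·π_5
  π_1 = 1/6·π_0 + 1/6·π_1 + 1/3·π_2 + 1/6·π_3 + 1/12·π_4 + 1/6·π_5
  π_2 = 1/4·π_0 + 1/4·π_1 + 1/12·π_2 + 1/6·π_3 + 1/4·π_4 + 1/12·π_5
  π_3 = 1/6·π_0 + 1/6·π_1 + 1/4·π_2 + 1/4·π_3 + 1/12·π_4 + 1/6·π_5
  π_4 = 1/6·π_0 + 1/6·π_1 + 1/6·π_2 + 1/12·π_3 + 1/6·π_4 + 1/12·π_5
  normalize: π_0 + π_1 + π_2 + π_3 + π_4 + π_5 = 1
Solving the linear system gives exactly π = [4414/29059, 37598/203413, 36179/203413, 37727/203413, 28008/203413, 33003/203413].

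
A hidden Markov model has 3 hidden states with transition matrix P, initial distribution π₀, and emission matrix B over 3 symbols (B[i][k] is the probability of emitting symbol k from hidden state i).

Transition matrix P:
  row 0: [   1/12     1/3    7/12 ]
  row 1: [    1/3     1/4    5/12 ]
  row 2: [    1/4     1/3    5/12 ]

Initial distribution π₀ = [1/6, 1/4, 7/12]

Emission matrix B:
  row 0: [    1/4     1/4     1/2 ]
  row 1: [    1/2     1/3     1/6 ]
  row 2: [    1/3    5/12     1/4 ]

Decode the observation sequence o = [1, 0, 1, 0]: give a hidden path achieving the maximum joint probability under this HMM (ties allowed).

path = [2, 1, 2, 1]

t=0: δ = [4.167e-02, 8.333e-02, 2.431e-01]  (obs o_0=1)
t=1: δ = [1.519e-02, 4.051e-02, 3.376e-02]  ψ = [2, 2, 2]  (obs o_1=0)
t=2: δ = [3.376e-03, 3.751e-03, 7.033e-03]  ψ = [1, 2, 1]  (obs o_2=1)
t=3: δ = [4.396e-04, 1.172e-03, 9.768e-04]  ψ = [2, 2, 2]  (obs o_3=0)
backtrack: best end state = 1; path = [2, 1, 2, 1]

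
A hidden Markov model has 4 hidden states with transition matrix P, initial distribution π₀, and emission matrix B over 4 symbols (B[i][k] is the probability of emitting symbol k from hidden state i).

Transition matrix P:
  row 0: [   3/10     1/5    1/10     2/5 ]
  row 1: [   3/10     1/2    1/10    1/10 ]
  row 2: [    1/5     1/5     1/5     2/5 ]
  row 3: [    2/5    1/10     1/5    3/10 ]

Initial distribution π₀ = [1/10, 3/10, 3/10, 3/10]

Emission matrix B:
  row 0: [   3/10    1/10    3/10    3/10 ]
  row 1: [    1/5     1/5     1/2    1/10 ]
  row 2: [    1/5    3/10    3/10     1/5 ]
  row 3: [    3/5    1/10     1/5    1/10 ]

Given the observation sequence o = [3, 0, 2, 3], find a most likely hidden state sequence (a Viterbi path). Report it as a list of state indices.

path = [2, 3, 0, 0]

t=0: δ = [3.000e-02, 3.000e-02, 6.000e-02, 3.000e-02]  (obs o_0=3)
t=1: δ = [3.600e-03, 3.000e-03, 2.400e-03, 1.440e-02]  ψ = [2, 1, 2, 2]  (obs o_1=0)
t=2: δ = [1.728e-03, 7.500e-04, 8.640e-04, 8.640e-04]  ψ = [3, 1, 3, 3]  (obs o_2=2)
t=3: δ = [1.555e-04, 3.750e-05, 3.456e-05, 6.912e-05]  ψ = [0, 1, 0, 0]  (obs o_3=3)
backtrack: best end state = 0; path = [2, 3, 0, 0]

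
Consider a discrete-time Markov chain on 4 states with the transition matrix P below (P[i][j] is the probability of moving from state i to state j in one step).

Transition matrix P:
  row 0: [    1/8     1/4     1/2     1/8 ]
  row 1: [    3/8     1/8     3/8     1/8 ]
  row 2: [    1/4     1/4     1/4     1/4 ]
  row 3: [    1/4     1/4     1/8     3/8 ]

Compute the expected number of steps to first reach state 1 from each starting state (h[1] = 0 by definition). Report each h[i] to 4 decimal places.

First-step conditioning: h[1] = 0; for i ≠ 1, h[i] = 1 + Σ_k P[i][k]·h[k].
  h[0] = 1 + 1/8·h[0] + 1/2·h[2] + 1/8·h[3]
  h[2] = 1 + 1/4·h[0] + 1/4·h[2] + 1/4·h[3]
  h[3] = 1 + 1/4·h[0] + 1/8·h[2] + 3/8·h[3]
Solving the 3×3 linear system over states ≠ 1 gives exactly h = [4, 0, 4, 4] (h[1] = 0 is the target).

h = [4.0000, 0.0000, 4.0000, 4.0000]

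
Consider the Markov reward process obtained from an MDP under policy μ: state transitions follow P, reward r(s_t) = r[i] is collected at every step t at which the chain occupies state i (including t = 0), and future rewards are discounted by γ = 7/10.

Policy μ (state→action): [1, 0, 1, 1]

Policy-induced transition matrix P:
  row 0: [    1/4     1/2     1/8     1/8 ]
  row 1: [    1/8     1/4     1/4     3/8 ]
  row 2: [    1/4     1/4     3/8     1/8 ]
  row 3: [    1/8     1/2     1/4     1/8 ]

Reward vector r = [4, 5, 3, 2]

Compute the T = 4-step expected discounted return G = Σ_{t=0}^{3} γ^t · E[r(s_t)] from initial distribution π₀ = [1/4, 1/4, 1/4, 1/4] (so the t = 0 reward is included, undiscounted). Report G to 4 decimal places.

t=0: π = [0.2500, 0.2500, 0.2500, 0.2500], E[r] = 3.5000, γ^t·E[r] = 3.500000, running G = 3.500000
t=1: π = [0.1875, 0.3750, 0.2500, 0.1875], E[r] = 3.7500, γ^t·E[r] = 2.625000, running G = 6.125000
t=2: π = [0.1797, 0.3438, 0.2578, 0.2188], E[r] = 3.6484, γ^t·E[r] = 1.787734, running G = 7.912734
t=3: π = [0.1797, 0.3496, 0.2598, 0.2109], E[r] = 3.6680, γ^t·E[r] = 1.258113, running G = 9.170848

G = 9.1708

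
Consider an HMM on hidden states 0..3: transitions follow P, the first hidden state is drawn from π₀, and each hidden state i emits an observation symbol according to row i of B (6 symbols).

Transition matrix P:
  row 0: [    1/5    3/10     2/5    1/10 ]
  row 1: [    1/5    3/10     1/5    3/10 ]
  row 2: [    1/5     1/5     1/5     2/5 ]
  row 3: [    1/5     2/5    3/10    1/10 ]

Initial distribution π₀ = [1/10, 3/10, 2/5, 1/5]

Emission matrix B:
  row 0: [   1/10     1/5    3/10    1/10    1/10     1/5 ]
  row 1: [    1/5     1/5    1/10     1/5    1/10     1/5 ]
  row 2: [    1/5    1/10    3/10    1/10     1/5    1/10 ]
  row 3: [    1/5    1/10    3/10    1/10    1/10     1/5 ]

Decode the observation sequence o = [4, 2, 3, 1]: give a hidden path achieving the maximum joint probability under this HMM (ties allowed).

path = [2, 3, 1, 1]

t=0: δ = [1.000e-02, 3.000e-02, 8.000e-02, 2.000e-02]  (obs o_0=4)
t=1: δ = [4.800e-03, 1.600e-03, 4.800e-03, 9.600e-03]  ψ = [2, 2, 2, 2]  (obs o_1=2)
t=2: δ = [1.920e-04, 7.680e-04, 2.880e-04, 1.920e-04]  ψ = [3, 3, 3, 2]  (obs o_2=3)
t=3: δ = [3.072e-05, 4.608e-05, 1.536e-05, 2.304e-05]  ψ = [1, 1, 1, 1]  (obs o_3=1)
backtrack: best end state = 1; path = [2, 3, 1, 1]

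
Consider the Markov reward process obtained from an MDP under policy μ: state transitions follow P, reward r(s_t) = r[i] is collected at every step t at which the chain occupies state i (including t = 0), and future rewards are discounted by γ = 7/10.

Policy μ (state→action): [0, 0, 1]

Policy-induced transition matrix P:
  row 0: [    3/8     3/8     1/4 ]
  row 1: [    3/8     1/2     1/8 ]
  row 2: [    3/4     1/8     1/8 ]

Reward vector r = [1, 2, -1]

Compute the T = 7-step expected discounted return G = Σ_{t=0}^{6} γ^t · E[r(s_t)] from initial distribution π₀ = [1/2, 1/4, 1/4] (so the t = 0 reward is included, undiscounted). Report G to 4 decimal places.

t=0: π = [0.5000, 0.2500, 0.2500], E[r] = 0.7500, γ^t·E[r] = 0.750000, running G = 0.750000
t=1: π = [0.4688, 0.3438, 0.1875], E[r] = 0.9688, γ^t·E[r] = 0.678125, running G = 1.428125
t=2: π = [0.4453, 0.3711, 0.1836], E[r] = 1.0039, γ^t·E[r] = 0.491914, running G = 1.920039
t=3: π = [0.4438, 0.3755, 0.1807], E[r] = 1.0142, γ^t·E[r] = 0.347857, running G = 2.267896
t=4: π = [0.4427, 0.3768, 0.1805], E[r] = 1.0158, γ^t·E[r] = 0.243896, running G = 2.511792
t=5: π = [0.4427, 0.3770, 0.1803], E[r] = 1.0163, γ^t·E[r] = 0.170808, running G = 2.682599
t=6: π = [0.4426, 0.3770, 0.1803], E[r] = 1.0164, γ^t·E[r] = 0.119574, running G = 2.802174

G = 2.8022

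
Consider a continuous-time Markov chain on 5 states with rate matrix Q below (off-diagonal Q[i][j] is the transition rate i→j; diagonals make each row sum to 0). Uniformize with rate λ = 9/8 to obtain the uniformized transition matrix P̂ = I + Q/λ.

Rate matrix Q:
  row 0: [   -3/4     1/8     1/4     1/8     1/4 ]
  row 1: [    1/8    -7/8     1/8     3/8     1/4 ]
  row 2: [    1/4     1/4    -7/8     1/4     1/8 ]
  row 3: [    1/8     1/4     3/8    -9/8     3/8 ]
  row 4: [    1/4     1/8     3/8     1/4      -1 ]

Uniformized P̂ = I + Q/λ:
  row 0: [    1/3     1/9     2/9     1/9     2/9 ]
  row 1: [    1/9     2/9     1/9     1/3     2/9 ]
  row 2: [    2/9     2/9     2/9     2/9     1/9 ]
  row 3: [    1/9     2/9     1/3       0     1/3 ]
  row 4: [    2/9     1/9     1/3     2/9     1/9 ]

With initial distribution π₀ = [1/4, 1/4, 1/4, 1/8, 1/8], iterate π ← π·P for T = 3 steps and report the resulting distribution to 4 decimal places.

π = [0.2056, 0.1776, 0.2440, 0.1802, 0.1926]

t=0: π = [0.2500, 0.2500, 0.2500, 0.1250, 0.1250]
t=1: π = [0.2083, 0.1806, 0.2222, 0.1944, 0.1944]
t=2: π = [0.2037, 0.1775, 0.2454, 0.1759, 0.1975]
t=3: π = [0.2056, 0.1776, 0.2440, 0.1802, 0.1926]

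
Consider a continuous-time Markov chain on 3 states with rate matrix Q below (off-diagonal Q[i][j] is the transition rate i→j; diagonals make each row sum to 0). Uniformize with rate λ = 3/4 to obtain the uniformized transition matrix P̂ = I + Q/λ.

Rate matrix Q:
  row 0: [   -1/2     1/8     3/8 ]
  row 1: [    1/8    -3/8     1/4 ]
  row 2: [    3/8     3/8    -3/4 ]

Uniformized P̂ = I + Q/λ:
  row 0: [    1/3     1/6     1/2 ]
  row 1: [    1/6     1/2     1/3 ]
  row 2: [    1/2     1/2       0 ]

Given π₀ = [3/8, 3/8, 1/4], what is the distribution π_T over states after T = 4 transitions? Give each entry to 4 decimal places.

t=0: π = [0.3750, 0.3750, 0.2500]
t=1: π = [0.3125, 0.3750, 0.3125]
t=2: π = [0.3229, 0.3958, 0.2813]
t=3: π = [0.3142, 0.3924, 0.2934]
t=4: π = [0.3168, 0.3953, 0.2879]

π = [0.3168, 0.3953, 0.2879]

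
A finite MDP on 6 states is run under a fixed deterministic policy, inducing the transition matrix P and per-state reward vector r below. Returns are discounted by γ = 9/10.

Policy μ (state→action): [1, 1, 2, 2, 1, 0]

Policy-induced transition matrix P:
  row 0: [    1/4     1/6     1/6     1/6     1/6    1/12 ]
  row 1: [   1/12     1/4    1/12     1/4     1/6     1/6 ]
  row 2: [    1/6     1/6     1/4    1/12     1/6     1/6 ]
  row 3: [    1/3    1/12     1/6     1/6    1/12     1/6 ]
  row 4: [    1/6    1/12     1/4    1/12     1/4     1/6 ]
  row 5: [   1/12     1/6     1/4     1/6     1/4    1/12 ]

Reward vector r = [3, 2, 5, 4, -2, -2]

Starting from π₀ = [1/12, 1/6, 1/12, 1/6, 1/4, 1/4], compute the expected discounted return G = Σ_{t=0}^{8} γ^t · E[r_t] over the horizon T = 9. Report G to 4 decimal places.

G = 9.7756

t=0: π = [0.0833, 0.1667, 0.0833, 0.1667, 0.2500, 0.2500], E[r] = 0.6667, γ^t·E[r] = 0.666667, running G = 0.666667
t=1: π = [0.1667, 0.1458, 0.2014, 0.1528, 0.1944, 0.1389], E[r] = 1.7431, γ^t·E[r] = 1.568750, running G = 2.235417
t=2: π = [0.1823, 0.1499, 0.1991, 0.1458, 0.1817, 0.1412], E[r] = 1.7795, γ^t·E[r] = 1.441406, running G = 3.676823
t=3: π = [0.1819, 0.1519, 0.1977, 0.1474, 0.1814, 0.1397], E[r] = 1.7853, γ^t·E[r] = 1.301449, running G = 4.978272
t=4: π = [0.1821, 0.1519, 0.1972, 0.1477, 0.1811, 0.1399], E[r] = 1.7853, γ^t·E[r] = 1.171312, running G = 6.149584
t=5: π = [0.1821, 0.1519, 0.1972, 0.1478, 0.1811, 0.1398], E[r] = 1.7855, γ^t·E[r] = 1.054349, running G = 7.203933
t=6: π = [0.1822, 0.1519, 0.1972, 0.1478, 0.1811, 0.1398], E[r] = 1.7856, γ^t·E[r] = 0.948942, running G = 8.152875
t=7: π = [0.1822, 0.1519, 0.1972, 0.1478, 0.1811, 0.1398], E[r] = 1.7856, γ^t·E[r] = 0.854054, running G = 9.006928
t=8: π = [0.1822, 0.1519, 0.1972, 0.1478, 0.1811, 0.1398], E[r] = 1.7856, γ^t·E[r] = 0.768649, running G = 9.775577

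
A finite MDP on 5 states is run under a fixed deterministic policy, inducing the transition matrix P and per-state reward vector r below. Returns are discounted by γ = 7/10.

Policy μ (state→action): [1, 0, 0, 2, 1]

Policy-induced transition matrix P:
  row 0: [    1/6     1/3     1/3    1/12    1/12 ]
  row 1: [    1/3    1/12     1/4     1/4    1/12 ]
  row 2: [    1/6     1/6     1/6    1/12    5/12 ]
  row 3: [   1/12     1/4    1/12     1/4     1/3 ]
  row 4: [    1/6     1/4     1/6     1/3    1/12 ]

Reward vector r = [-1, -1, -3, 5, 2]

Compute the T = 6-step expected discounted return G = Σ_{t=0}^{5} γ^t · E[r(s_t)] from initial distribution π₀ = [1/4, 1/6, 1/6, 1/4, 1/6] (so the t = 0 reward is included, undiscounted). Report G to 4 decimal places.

t=0: π = [0.2500, 0.1667, 0.1667, 0.2500, 0.1667], E[r] = 0.6667, γ^t·E[r] = 0.666667, running G = 0.666667
t=1: π = [0.1736, 0.2292, 0.2014, 0.1944, 0.2014], E[r] = 0.3681, γ^t·E[r] = 0.257639, running G = 0.924306
t=2: π = [0.1887, 0.2095, 0.1985, 0.2043, 0.1991], E[r] = 0.4259, γ^t·E[r] = 0.208704, running G = 1.133009
t=3: π = [0.1846, 0.2143, 0.1985, 0.2021, 0.2006], E[r] = 0.4170, γ^t·E[r] = 0.143032, running G = 1.276042
t=4: π = [0.1855, 0.2131, 0.1984, 0.2029, 0.2000], E[r] = 0.4204, γ^t·E[r] = 0.100935, running G = 1.376977
t=5: π = [0.1853, 0.2134, 0.1984, 0.2027, 0.2002], E[r] = 0.4197, γ^t·E[r] = 0.070545, running G = 1.447522

G = 1.4475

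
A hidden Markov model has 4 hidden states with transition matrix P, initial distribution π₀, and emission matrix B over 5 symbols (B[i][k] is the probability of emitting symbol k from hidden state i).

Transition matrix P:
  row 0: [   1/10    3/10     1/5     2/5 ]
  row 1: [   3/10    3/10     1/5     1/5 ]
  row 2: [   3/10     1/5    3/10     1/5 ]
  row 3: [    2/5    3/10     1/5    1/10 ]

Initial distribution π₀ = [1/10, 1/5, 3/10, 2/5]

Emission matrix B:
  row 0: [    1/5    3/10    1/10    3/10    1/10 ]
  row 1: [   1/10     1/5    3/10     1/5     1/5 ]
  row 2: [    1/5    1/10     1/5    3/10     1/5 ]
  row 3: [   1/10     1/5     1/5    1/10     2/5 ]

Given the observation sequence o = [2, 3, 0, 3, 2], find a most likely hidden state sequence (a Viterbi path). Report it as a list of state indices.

t=0: δ = [1.000e-02, 6.000e-02, 6.000e-02, 8.000e-02]  (obs o_0=2)
t=1: δ = [9.600e-03, 4.800e-03, 5.400e-03, 1.200e-03]  ψ = [3, 3, 2, 1]  (obs o_1=3)
t=2: δ = [3.240e-04, 2.880e-04, 3.840e-04, 3.840e-04]  ψ = [2, 0, 0, 0]  (obs o_2=0)
t=3: δ = [4.608e-05, 2.304e-05, 3.456e-05, 1.296e-05]  ψ = [3, 3, 2, 0]  (obs o_3=3)
t=4: δ = [1.037e-06, 4.147e-06, 2.074e-06, 3.686e-06]  ψ = [2, 0, 2, 0]  (obs o_4=2)
backtrack: best end state = 1; path = [3, 0, 3, 0, 1]

path = [3, 0, 3, 0, 1]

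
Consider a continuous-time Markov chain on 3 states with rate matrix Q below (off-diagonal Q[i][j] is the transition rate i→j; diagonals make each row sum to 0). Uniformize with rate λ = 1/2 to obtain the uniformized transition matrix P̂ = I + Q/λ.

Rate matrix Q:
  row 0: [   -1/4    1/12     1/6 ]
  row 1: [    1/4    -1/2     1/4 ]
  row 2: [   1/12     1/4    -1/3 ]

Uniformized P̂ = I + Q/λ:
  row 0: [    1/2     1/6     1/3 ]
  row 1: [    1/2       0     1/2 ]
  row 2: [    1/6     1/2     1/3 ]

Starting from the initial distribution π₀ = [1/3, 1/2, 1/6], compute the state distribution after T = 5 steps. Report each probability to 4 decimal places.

t=0: π = [0.3333, 0.5000, 0.1667]
t=1: π = [0.4444, 0.1389, 0.4167]
t=2: π = [0.3611, 0.2824, 0.3565]
t=3: π = [0.3812, 0.2384, 0.3804]
t=4: π = [0.3732, 0.2537, 0.3731]
t=5: π = [0.3756, 0.2487, 0.3756]

π = [0.3756, 0.2487, 0.3756]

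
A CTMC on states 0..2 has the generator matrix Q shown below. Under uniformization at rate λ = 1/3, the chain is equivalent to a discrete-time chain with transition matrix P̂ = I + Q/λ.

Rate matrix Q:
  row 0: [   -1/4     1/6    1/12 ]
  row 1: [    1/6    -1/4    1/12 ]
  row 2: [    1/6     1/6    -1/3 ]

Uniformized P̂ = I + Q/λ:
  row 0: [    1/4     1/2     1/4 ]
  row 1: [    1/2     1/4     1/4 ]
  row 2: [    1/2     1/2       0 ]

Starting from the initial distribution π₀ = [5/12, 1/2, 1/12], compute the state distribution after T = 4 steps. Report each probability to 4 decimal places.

π = [0.4001, 0.4004, 0.1995]

t=0: π = [0.4167, 0.5000, 0.0833]
t=1: π = [0.3958, 0.3750, 0.2292]
t=2: π = [0.4010, 0.4063, 0.1927]
t=3: π = [0.3997, 0.3984, 0.2018]
t=4: π = [0.4001, 0.4004, 0.1995]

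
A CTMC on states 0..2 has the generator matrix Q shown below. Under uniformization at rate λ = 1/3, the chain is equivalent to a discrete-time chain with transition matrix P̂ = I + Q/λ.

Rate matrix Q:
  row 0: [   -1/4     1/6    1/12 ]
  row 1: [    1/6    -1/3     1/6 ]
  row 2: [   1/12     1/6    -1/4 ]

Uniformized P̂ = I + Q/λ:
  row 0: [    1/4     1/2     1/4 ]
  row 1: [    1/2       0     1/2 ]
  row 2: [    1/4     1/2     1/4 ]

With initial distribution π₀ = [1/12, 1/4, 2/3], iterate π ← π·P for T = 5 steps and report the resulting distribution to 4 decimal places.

t=0: π = [0.0833, 0.2500, 0.6667]
t=1: π = [0.3125, 0.3750, 0.3125]
t=2: π = [0.3438, 0.3125, 0.3438]
t=3: π = [0.3281, 0.3438, 0.3281]
t=4: π = [0.3359, 0.3281, 0.3359]
t=5: π = [0.3320, 0.3359, 0.3320]

π = [0.3320, 0.3359, 0.3320]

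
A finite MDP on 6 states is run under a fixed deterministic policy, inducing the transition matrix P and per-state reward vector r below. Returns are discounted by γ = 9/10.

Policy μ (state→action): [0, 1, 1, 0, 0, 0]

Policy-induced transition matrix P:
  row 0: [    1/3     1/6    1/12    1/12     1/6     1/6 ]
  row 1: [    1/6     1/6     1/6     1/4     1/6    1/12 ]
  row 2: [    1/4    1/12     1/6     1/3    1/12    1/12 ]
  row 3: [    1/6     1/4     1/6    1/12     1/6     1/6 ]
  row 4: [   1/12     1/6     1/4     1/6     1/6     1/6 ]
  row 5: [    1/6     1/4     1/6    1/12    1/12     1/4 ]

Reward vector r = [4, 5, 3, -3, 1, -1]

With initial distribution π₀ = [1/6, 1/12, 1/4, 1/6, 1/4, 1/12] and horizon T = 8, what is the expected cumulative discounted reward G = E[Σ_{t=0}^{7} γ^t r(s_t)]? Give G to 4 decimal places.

G = 9.3165

t=0: π = [0.1667, 0.0833, 0.2500, 0.1667, 0.2500, 0.0833], E[r] = 1.5000, γ^t·E[r] = 1.500000, running G = 1.500000
t=1: π = [0.1944, 0.1667, 0.1736, 0.1806, 0.1389, 0.1458], E[r] = 1.5833, γ^t·E[r] = 1.425000, running G = 2.925000
t=2: π = [0.2020, 0.1794, 0.1620, 0.1661, 0.1400, 0.1505], E[r] = 1.6823, γ^t·E[r] = 1.362656, running G = 4.287656
t=3: π = [0.2022, 0.1795, 0.1615, 0.1654, 0.1406, 0.1508], E[r] = 1.6845, γ^t·E[r] = 1.228008, running G = 5.515664
t=4: π = [0.2021, 0.1796, 0.1615, 0.1654, 0.1406, 0.1508], E[r] = 1.6846, γ^t·E[r] = 1.105247, running G = 6.620911
t=5: π = [0.2021, 0.1796, 0.1615, 0.1654, 0.1406, 0.1508], E[r] = 1.6845, γ^t·E[r] = 0.994678, running G = 7.615588
t=6: π = [0.2021, 0.1796, 0.1615, 0.1654, 0.1406, 0.1508], E[r] = 1.6845, γ^t·E[r] = 0.895210, running G = 8.510798
t=7: π = [0.2021, 0.1796, 0.1615, 0.1654, 0.1406, 0.1508], E[r] = 1.6845, γ^t·E[r] = 0.805689, running G = 9.316487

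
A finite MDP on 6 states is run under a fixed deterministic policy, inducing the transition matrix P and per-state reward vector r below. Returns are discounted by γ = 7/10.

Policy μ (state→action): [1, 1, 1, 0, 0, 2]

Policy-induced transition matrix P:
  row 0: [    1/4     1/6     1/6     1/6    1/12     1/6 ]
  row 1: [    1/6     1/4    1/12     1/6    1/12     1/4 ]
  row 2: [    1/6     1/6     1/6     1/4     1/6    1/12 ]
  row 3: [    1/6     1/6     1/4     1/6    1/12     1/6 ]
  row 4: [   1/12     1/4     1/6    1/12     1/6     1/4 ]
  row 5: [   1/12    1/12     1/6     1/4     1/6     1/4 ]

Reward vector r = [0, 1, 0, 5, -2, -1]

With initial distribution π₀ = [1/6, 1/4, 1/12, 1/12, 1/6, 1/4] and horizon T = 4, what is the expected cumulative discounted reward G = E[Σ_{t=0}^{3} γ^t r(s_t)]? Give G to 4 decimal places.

G = 1.0691

t=0: π = [0.1667, 0.2500, 0.0833, 0.0833, 0.1667, 0.2500], E[r] = 0.0833, γ^t·E[r] = 0.083333, running G = 0.083333
t=1: π = [0.1458, 0.1806, 0.1528, 0.1806, 0.1250, 0.2153], E[r] = 0.6181, γ^t·E[r] = 0.432639, running G = 0.515972
t=2: π = [0.1505, 0.1742, 0.1667, 0.1869, 0.1244, 0.1973], E[r] = 0.6626, γ^t·E[r] = 0.324682, running G = 0.840654
t=3: π = [0.1524, 0.1751, 0.1677, 0.1866, 0.1240, 0.1941], E[r] = 0.6661, γ^t·E[r] = 0.228468, running G = 1.069122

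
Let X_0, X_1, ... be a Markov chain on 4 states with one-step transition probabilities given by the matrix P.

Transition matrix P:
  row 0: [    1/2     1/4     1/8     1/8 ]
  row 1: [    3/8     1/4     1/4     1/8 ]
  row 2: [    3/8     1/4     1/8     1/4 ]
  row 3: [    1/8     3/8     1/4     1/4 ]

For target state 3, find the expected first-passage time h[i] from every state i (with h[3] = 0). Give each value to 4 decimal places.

First-step conditioning: h[3] = 0; for i ≠ 3, h[i] = 1 + Σ_k P[i][k]·h[k].
  h[0] = 1 + 1/2·h[0] + 1/4·h[1] + 1/8·h[2]
  h[1] = 1 + 3/8·h[0] + 1/4·h[1] + 1/4·h[2]
  h[2] = 1 + 3/8·h[0] + 1/4·h[1] + 1/8·h[2]
Solving the 3×3 linear system over states ≠ 3 gives exactly h = [256/37, 252/37, 224/37, 0] (h[3] = 0 is the target).

h = [6.9189, 6.8108, 6.0541, 0.0000]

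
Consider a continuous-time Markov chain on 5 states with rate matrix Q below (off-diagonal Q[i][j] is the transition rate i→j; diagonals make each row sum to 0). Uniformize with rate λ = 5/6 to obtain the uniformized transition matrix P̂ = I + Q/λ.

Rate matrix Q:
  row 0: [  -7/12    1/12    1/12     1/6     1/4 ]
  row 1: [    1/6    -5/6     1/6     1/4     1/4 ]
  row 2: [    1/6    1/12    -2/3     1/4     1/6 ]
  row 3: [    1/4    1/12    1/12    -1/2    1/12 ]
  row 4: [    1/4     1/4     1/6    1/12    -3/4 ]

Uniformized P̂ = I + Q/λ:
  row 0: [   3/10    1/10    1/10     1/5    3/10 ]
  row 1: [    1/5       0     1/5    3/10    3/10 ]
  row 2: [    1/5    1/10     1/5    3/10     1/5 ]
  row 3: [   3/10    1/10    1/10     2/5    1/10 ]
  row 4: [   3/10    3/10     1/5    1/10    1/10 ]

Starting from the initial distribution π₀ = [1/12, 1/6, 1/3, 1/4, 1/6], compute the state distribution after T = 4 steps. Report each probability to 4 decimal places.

t=0: π = [0.0833, 0.1667, 0.3333, 0.2500, 0.1667]
t=1: π = [0.2500, 0.1167, 0.1667, 0.2833, 0.1833]
t=2: π = [0.2717, 0.1250, 0.1467, 0.2667, 0.1900]
t=3: π = [0.2728, 0.1255, 0.1462, 0.2615, 0.1940]
t=4: π = [0.2728, 0.1263, 0.1466, 0.2601, 0.1943]

π = [0.2728, 0.1263, 0.1466, 0.2601, 0.1943]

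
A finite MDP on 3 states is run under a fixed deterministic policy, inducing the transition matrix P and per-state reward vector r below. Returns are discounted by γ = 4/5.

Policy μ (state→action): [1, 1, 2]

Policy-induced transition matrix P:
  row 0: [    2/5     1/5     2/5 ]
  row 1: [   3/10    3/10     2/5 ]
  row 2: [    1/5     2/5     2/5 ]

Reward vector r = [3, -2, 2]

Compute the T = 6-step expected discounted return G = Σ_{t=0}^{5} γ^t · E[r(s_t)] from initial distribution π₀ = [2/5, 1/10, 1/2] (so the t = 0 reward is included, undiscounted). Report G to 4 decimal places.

t=0: π = [0.4000, 0.1000, 0.5000], E[r] = 2.0000, γ^t·E[r] = 2.000000, running G = 2.000000
t=1: π = [0.2900, 0.3100, 0.4000], E[r] = 1.0500, γ^t·E[r] = 0.840000, running G = 2.840000
t=2: π = [0.2890, 0.3110, 0.4000], E[r] = 1.0450, γ^t·E[r] = 0.668800, running G = 3.508800
t=3: π = [0.2889, 0.3111, 0.4000], E[r] = 1.0445, γ^t·E[r] = 0.534784, running G = 4.043584
t=4: π = [0.2889, 0.3111, 0.4000], E[r] = 1.0445, γ^t·E[r] = 0.427807, running G = 4.471391
t=5: π = [0.2889, 0.3111, 0.4000], E[r] = 1.0444, γ^t·E[r] = 0.342244, running G = 4.813634

G = 4.8136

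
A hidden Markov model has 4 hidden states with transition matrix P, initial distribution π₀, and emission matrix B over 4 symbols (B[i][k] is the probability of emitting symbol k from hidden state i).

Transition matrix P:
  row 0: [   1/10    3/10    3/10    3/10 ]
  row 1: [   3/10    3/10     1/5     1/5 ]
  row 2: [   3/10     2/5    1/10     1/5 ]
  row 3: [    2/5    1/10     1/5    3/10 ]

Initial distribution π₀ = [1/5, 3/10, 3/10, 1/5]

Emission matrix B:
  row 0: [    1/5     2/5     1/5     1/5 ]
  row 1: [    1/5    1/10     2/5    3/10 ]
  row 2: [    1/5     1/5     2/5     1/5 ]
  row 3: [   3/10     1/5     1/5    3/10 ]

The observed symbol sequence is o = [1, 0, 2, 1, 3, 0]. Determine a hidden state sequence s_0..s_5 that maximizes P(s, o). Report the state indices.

path = [0, 2, 1, 0, 3, 3]

t=0: δ = [8.000e-02, 3.000e-02, 6.000e-02, 4.000e-02]  (obs o_0=1)
t=1: δ = [3.600e-03, 4.800e-03, 4.800e-03, 7.200e-03]  ψ = [2, 0, 0, 0]  (obs o_1=0)
t=2: δ = [5.760e-04, 7.680e-04, 5.760e-04, 4.320e-04]  ψ = [3, 2, 3, 3]  (obs o_2=2)
t=3: δ = [9.216e-05, 2.304e-05, 3.456e-05, 3.456e-05]  ψ = [1, 1, 0, 0]  (obs o_3=1)
t=4: δ = [2.765e-06, 8.294e-06, 5.530e-06, 8.294e-06]  ψ = [3, 0, 0, 0]  (obs o_4=3)
t=5: δ = [6.636e-07, 4.977e-07, 3.318e-07, 7.465e-07]  ψ = [3, 1, 1, 3]  (obs o_5=0)
backtrack: best end state = 3; path = [0, 2, 1, 0, 3, 3]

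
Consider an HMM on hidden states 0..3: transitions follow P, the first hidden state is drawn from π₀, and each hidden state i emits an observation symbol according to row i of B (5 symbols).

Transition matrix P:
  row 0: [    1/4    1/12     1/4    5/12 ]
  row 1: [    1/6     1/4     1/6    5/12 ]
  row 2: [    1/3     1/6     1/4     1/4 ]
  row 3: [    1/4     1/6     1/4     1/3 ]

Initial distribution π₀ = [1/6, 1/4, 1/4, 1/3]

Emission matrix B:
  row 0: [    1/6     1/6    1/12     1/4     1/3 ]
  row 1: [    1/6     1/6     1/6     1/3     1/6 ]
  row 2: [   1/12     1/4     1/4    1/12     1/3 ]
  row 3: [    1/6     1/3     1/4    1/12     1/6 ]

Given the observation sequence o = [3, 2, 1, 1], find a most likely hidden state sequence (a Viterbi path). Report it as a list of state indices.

path = [1, 3, 3, 3]

t=0: δ = [4.167e-02, 8.333e-02, 2.083e-02, 2.778e-02]  (obs o_0=3)
t=1: δ = [1.157e-03, 3.472e-03, 3.472e-03, 8.681e-03]  ψ = [1, 1, 1, 1]  (obs o_1=2)
t=2: δ = [3.617e-04, 2.411e-04, 5.425e-04, 9.645e-04]  ψ = [3, 3, 3, 3]  (obs o_2=1)
t=3: δ = [4.019e-05, 2.679e-05, 6.028e-05, 1.072e-04]  ψ = [3, 3, 3, 3]  (obs o_3=1)
backtrack: best end state = 3; path = [1, 3, 3, 3]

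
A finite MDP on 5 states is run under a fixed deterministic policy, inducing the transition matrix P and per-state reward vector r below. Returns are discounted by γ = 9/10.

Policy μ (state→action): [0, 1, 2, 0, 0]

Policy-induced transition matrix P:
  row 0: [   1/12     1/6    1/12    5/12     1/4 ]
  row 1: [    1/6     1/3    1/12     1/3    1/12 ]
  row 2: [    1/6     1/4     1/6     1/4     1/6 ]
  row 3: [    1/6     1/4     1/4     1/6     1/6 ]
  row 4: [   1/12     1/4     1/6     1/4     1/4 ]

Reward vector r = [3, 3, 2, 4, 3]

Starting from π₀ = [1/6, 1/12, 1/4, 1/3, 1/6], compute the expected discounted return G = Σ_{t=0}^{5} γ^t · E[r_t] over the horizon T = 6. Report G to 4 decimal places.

t=0: π = [0.1667, 0.0833, 0.2500, 0.3333, 0.1667], E[r] = 3.0833, γ^t·E[r] = 3.083333, running G = 3.083333
t=1: π = [0.1389, 0.2431, 0.1736, 0.2569, 0.1875], E[r] = 3.0833, γ^t·E[r] = 2.775000, running G = 5.858333
t=2: π = [0.1395, 0.2587, 0.1563, 0.2720, 0.1736], E[r] = 3.1157, γ^t·E[r] = 2.523750, running G = 8.382083
t=3: π = [0.1406, 0.2599, 0.1562, 0.2721, 0.1712], E[r] = 3.1160, γ^t·E[r] = 2.271551, running G = 10.653634
t=4: π = [0.1407, 0.2599, 0.1560, 0.2724, 0.1710], E[r] = 3.1164, γ^t·E[r] = 2.044699, running G = 12.698333
t=5: π = [0.1407, 0.2599, 0.1560, 0.2724, 0.1710], E[r] = 3.1164, γ^t·E[r] = 1.840219, running G = 14.538552

G = 14.5386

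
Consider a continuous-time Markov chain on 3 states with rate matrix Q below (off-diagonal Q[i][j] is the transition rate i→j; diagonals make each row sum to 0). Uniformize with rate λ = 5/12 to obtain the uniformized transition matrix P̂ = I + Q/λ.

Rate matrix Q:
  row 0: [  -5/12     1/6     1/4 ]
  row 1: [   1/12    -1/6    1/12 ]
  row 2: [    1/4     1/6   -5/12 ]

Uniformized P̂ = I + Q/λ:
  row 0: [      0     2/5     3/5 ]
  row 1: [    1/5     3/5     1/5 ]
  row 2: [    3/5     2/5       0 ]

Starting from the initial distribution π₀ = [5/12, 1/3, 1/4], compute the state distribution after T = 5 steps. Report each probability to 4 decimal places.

t=0: π = [0.4167, 0.3333, 0.2500]
t=1: π = [0.2167, 0.4667, 0.3167]
t=2: π = [0.2833, 0.4933, 0.2233]
t=3: π = [0.2327, 0.4987, 0.2687]
t=4: π = [0.2609, 0.4997, 0.2393]
t=5: π = [0.2435, 0.4999, 0.2565]

π = [0.2435, 0.4999, 0.2565]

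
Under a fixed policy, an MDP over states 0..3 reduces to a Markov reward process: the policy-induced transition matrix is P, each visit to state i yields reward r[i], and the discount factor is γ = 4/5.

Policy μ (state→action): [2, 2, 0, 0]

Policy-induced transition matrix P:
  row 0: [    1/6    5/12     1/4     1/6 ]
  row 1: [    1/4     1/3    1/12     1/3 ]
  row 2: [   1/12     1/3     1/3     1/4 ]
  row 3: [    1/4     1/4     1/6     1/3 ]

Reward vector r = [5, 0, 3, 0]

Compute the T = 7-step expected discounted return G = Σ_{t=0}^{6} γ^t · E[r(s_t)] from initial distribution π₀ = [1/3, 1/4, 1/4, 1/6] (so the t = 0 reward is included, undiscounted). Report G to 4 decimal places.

t=0: π = [0.3333, 0.2500, 0.2500, 0.1667], E[r] = 2.4167, γ^t·E[r] = 2.416667, running G = 2.416667
t=1: π = [0.1806, 0.3472, 0.2153, 0.2569], E[r] = 1.5486, γ^t·E[r] = 1.238889, running G = 3.655556
t=2: π = [0.1991, 0.3270, 0.1887, 0.2853], E[r] = 1.5613, γ^t·E[r] = 0.999259, running G = 4.654815
t=3: π = [0.2020, 0.3261, 0.1875, 0.2844], E[r] = 1.5722, γ^t·E[r] = 0.804963, running G = 5.459778
t=4: π = [0.2019, 0.3265, 0.1876, 0.2841], E[r] = 1.5723, γ^t·E[r] = 0.644021, running G = 6.103799
t=5: π = [0.2019, 0.3265, 0.1875, 0.2840], E[r] = 1.5722, γ^t·E[r] = 0.515182, running G = 6.618981
t=6: π = [0.2019, 0.3265, 0.1875, 0.2841], E[r] = 1.5722, γ^t·E[r] = 0.412145, running G = 7.031126

G = 7.0311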